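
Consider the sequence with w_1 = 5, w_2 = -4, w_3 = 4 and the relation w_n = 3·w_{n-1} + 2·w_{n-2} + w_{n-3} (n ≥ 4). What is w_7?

416

Applying the relation repeatedly:
w_4 = 9; w_5 = 31; w_6 = 115; w_7 = 416.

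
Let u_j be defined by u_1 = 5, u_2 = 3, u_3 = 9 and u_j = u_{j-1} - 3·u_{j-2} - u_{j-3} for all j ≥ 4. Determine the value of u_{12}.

Iterate the recurrence:
u_4 = -5; u_5 = -35; u_6 = -29; u_7 = 81; u_8 = 203; u_9 = -11; u_{10} = -701; u_{11} = -871; u_{12} = 1243.

1243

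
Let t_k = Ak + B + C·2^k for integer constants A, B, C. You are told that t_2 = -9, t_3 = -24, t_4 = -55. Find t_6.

Write the equations: 2A + B + 4C = -9; 3A + B + 8C = -24; 4A + B + 16C = -55.
Subtracting the first from the second: A + 4C = -15.
Subtracting the second from the third: A + 8C = -31.
Solving: C = -4, A = 1, then B = 5.
So t_k = 1·k + 5 + (-4)·2^k; at k=6 this is -245.

-245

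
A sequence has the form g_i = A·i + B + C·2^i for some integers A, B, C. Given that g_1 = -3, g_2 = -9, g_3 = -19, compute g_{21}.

At i = 1, 2, 3: A + B + 2C = -3; 2A + B + 4C = -9; 3A + B + 8C = -19.
Subtracting the first from the second: A + 2C = -6.
Subtracting the second from the third: A + 4C = -10.
Solving: C = -2, A = -2, then B = 3.
So g_i = -2·i + 3 + (-2)·2^i; at i=21 this is -4194343.

-4194343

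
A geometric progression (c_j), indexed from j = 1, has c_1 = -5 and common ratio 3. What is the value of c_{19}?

c_j = (-5)·3^(j-1).
c_{19} = (-5)·3^18 = -1937102445.

-1937102445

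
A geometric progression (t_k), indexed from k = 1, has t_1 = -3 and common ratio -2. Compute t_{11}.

-3072

t_k = (-3)·(-2)^(k-1).
t_{11} = (-3)·(-2)^10 = -3072.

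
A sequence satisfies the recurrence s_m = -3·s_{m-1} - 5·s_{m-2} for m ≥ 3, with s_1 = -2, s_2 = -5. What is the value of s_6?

Applying the relation repeatedly:
s_3 = 25;  s_4 = -50;  s_5 = 25;  s_6 = 175.

175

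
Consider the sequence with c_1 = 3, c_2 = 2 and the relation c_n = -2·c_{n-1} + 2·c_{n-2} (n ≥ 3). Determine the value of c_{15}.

c_3 = 2, c_4 = 0, c_5 = 4, …, c_{12} = -3584, c_{13} = 9792, c_{14} = -26752, c_{15} = 73088.

73088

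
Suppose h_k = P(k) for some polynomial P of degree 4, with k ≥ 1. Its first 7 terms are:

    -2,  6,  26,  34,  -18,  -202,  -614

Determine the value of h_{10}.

-4538

1st diffs: 8, 20, 8, -52, -184, -412.
2nd diffs: 12, -12, -60, -132, -228.
3rd diffs: -24, -48, -72, -96.
4th diffs: -24, -24, -24 (constant).
Newton forward-difference form: h_k = -2 + 8·C(k-1,1) + 12·C(k-1,2) + (-24)·C(k-1,3) + (-24)·C(k-1,4).
At k = 10: k-1 = 9, so h_{10} = -2 + 72 + 432 - 2016 - 3024 = -4538.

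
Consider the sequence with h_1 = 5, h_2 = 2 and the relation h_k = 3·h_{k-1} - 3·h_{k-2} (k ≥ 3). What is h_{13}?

3645

Compute successive terms:
h_3 = -9;  h_4 = -33;  h_5 = -72;  …;  h_{10} = 891;  h_{11} = 1944;  h_{12} = 3159;  h_{13} = 3645.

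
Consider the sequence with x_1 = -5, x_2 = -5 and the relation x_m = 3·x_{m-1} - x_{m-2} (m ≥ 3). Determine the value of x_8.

Compute successive terms:
x_3 = -10; x_4 = -25; x_5 = -65; x_6 = -170; x_7 = -445; x_8 = -1165.

-1165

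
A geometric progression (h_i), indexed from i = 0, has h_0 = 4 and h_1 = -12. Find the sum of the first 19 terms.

Common ratio r = -3.
h_i = 4·(-3)^(i-0).
S = 4·((-3)^19 - 1)/(-3 - 1) = 4·(-1162261467 - 1)/(-4) = 1162261468.

1162261468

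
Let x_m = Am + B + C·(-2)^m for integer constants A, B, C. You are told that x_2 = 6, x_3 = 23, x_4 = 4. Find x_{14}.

Plug in m = 2, 3, 4: 2A + B + 4C = 6; 3A + B - 8C = 23; 4A + B + 16C = 4.
Subtracting the first from the second: A - 12C = 17.
Subtracting the second from the third: A + 24C = -19.
Solving: C = -1, A = 5, then B = 0.
Therefore x_{14} = 70 + 0 + (-1)·16384 = -16314.

-16314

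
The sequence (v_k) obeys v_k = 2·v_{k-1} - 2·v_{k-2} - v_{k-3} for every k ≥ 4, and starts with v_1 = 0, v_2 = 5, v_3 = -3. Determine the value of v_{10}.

200

Step forward from the initial values:
v_4 = -16, v_5 = -31, v_6 = -27, v_7 = 24, v_8 = 133, v_9 = 245, v_{10} = 200.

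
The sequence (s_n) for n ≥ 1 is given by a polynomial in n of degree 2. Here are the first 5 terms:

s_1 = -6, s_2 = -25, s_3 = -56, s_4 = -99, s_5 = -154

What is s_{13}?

-1026

1st diffs: -19, -31, -43, -55.
2nd diffs: -12, -12, -12 (constant).
Newton forward-difference form: s_n = -6 + (-19)·C(n-1,1) + (-12)·C(n-1,2).
At n = 13: n-1 = 12, so s_{13} = -6 - 228 - 792 = -1026.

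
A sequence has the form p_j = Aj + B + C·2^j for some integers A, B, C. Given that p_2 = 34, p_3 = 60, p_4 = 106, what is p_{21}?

Plug in j = 2, 3, 4: 2A + B + 4C = 34; 3A + B + 8C = 60; 4A + B + 16C = 106.
Subtracting the first from the second: A + 4C = 26.
Subtracting the second from the third: A + 8C = 46.
Solving: C = 5, A = 6, then B = 2.
Therefore p_{21} = 126 + 2 + 5·2097152 = 10485888.

10485888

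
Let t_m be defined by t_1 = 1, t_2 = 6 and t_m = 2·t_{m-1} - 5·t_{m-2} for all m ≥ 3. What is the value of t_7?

227

Compute successive terms:
t_3 = 7;  t_4 = -16;  t_5 = -67;  t_6 = -54;  t_7 = 227.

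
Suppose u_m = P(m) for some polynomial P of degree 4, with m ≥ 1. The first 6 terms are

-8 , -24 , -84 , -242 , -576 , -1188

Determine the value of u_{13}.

-26864

1st diffs: -16, -60, -158, -334, -612.
2nd diffs: -44, -98, -176, -278.
3rd diffs: -54, -78, -102.
4th diffs: -24, -24 (constant).
So u_m = -m^4 + m^3 - 3m^2 + m - 6.
Evaluating at m = 13 gives u_{13} = -26864.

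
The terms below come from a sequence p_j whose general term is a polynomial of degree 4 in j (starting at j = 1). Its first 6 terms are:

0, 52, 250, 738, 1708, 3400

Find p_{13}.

65700

1st diffs: 52, 198, 488, 970, 1692.
2nd diffs: 146, 290, 482, 722.
3rd diffs: 144, 192, 240.
4th diffs: 48, 48 (constant).
Newton forward-difference form: p_j = 52·C(j-1,1) + 146·C(j-1,2) + 144·C(j-1,3) + 48·C(j-1,4).
At j = 13: j-1 = 12, so p_{13} = 624 + 9636 + 31680 + 23760 = 65700.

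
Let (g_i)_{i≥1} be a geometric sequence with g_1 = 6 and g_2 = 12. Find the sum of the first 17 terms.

Common ratio r = 2.
g_i = 6·2^(i-1).
S = 6·(2^17 - 1)/(2 - 1) = 6·(131072 - 1)/(1) = 786426.

786426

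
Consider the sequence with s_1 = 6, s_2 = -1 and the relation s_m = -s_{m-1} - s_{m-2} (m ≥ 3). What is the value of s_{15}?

s_3 = -5  s_4 = 6  s_5 = -1  …  s_{12} = -5  s_{13} = 6  s_{14} = -1  s_{15} = -5.

-5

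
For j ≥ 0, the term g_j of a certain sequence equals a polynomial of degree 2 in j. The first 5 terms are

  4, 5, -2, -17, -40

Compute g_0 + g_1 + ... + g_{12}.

1st diffs: 1, -7, -15, -23.
2nd diffs: -8, -8, -8 (constant).
So g_j = -4j^2 + 5j + 4.
Continuing: …, -71, -110, -157, -212, …, g_{12} = -512.
Summing j = 0..12 (13 terms) gives -2158.

-2158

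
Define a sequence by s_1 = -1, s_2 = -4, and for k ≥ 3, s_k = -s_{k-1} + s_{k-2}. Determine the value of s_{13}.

Applying the relation repeatedly:
s_3 = 3  s_4 = -7  s_5 = 10  …  s_{10} = -115  s_{11} = 186  s_{12} = -301  s_{13} = 487.

487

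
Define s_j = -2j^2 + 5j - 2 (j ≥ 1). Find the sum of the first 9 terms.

-363

Over j = 1..9: Σj = 45, Σj² = 285.
Total = (-2)·285 + (5)·45 + (-2)·9 = -363.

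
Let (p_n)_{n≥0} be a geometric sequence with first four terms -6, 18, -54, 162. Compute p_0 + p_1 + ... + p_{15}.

64570080

Common ratio r = -3.
p_n = (-6)·(-3)^(n-0).
S = (-6)·((-3)^16 - 1)/(-3 - 1) = (-6)·(43046721 - 1)/(-4) = 64570080.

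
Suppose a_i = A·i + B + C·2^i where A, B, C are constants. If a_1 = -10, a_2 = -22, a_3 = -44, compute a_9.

Write the equations: A + B + 2C = -10; 2A + B + 4C = -22; 3A + B + 8C = -44.
Subtracting the first from the second: A + 2C = -12.
Subtracting the second from the third: A + 4C = -22.
Solving: C = -5, A = -2, then B = 2.
Therefore a_9 = -18 + 2 + (-5)·512 = -2576.

-2576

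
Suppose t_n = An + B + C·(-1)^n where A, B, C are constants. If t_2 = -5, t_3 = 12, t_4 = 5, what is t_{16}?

The three given values yield: 2A + B + C = -5; 3A + B - C = 12; 4A + B + C = 5.
Subtracting the first from the second: A - 2C = 17.
Subtracting the second from the third: A + 2C = -7.
Solving: C = -6, A = 5, then B = -9.
So t_n = 5·n + (-9) + (-6)·(-1)^n; at n=16 this is 65.

65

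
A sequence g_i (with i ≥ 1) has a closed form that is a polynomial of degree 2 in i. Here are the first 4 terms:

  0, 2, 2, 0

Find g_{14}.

-130

1st diffs: 2, 0, -2.
2nd diffs: -2, -2 (constant).
So g_i = -i^2 + 5i - 4.
Evaluating at i = 14 gives g_{14} = -130.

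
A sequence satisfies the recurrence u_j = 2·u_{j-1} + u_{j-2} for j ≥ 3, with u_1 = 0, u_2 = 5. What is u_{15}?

403910

Iterate the recurrence:
u_3 = 10  u_4 = 25  u_5 = 60  …  u_{12} = 28705  u_{13} = 69300  u_{14} = 167305  u_{15} = 403910.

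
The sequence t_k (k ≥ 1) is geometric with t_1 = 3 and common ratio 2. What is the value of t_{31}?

3221225472

t_k = 3·2^(k-1).
t_{31} = 3·2^30 = 3221225472.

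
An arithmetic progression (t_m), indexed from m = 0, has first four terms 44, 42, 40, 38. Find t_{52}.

-60

Common difference d = -2.
t_m = 44 + (m - 0)·(-2).
t_{52} = 44 + 52·(-2) = -60.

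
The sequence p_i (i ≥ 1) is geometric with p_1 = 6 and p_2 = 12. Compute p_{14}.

Common ratio r = 2.
p_i = 6·2^(i-1).
p_{14} = 6·2^13 = 49152.

49152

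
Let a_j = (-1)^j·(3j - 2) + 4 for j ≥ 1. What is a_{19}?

-51

(-1)^19 = -1; 3j - 2 at j=19 is 55; so a_{19} = -51.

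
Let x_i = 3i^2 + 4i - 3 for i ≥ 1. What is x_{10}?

337

x_{10} = 3·10^2 + 4·10 - 3 = 337.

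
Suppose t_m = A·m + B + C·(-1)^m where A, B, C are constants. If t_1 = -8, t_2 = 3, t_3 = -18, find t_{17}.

-88

The three given values yield: A + B - C = -8; 2A + B + C = 3; 3A + B - C = -18.
Subtracting the first from the second: A + 2C = 11.
Subtracting the second from the third: A - 2C = -21.
Solving: C = 8, A = -5, then B = 5.
Therefore t_{17} = -85 + 5 + 8·(-1) = -88.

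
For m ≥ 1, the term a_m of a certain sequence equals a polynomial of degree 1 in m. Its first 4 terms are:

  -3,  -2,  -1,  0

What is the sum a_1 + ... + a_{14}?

1st diffs: 1, 1, 1 (constant).
So a_m = m - 4.
Continuing: …, 1, 2, 3, 4, …, a_{14} = 10.
Summing m = 1..14 (14 terms) gives 49.

49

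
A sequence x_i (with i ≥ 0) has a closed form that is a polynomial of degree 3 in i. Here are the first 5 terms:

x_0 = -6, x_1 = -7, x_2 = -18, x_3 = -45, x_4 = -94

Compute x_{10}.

-1186

1st diffs: -1, -11, -27, -49.
2nd diffs: -10, -16, -22.
3rd diffs: -6, -6 (constant).
Newton forward-difference form: x_i = -6 + (-1)·C(i,1) + (-10)·C(i,2) + (-6)·C(i,3).
At i = 10: i = 10, so x_{10} = -6 - 10 - 450 - 720 = -1186.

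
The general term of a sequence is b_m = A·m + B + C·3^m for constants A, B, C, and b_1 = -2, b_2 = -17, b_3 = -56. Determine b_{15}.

-28697852

Plug in m = 1, 2, 3: A + B + 3C = -2; 2A + B + 9C = -17; 3A + B + 27C = -56.
Subtracting the first from the second: A + 6C = -15.
Subtracting the second from the third: A + 18C = -39.
Solving: C = -2, A = -3, then B = 7.
Therefore b_{15} = -45 + 7 + (-2)·14348907 = -28697852.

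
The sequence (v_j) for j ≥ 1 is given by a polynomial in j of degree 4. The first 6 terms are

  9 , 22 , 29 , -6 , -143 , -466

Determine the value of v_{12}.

1st diffs: 13, 7, -35, -137, -323.
2nd diffs: -6, -42, -102, -186.
3rd diffs: -36, -60, -84.
4th diffs: -24, -24 (constant).
So v_j = -j^4 + 4j^3 - 2j^2 + 6j + 2.
Evaluating at j = 12 gives v_{12} = -14038.

-14038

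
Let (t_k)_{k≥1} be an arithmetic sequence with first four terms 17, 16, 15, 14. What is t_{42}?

Common difference d = -1.
t_k = 17 + (k - 1)·(-1).
t_{42} = 17 + 41·(-1) = -24.

-24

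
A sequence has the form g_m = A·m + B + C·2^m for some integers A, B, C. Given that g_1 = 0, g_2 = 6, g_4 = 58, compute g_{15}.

163774

The three given values yield: A + B + 2C = 0; 2A + B + 4C = 6; 4A + B + 16C = 58.
Subtracting the first from the second: A + 2C = 6.
Subtracting the second from the third: 2A + 12C = 52.
Solving: C = 5, A = -4, then B = -6.
So g_m = -4·m + (-6) + 5·2^m; at m=15 this is 163774.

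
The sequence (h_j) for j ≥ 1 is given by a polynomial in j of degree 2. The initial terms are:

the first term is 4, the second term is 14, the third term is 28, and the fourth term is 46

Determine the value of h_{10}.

1st diffs: 10, 14, 18.
2nd diffs: 4, 4 (constant).
So h_j = 2j^2 + 4j - 2.
Evaluating at j = 10 gives h_{10} = 238.

238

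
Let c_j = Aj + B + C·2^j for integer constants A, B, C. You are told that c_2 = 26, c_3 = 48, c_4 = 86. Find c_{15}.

131160

The three given values yield: 2A + B + 4C = 26; 3A + B + 8C = 48; 4A + B + 16C = 86.
Subtracting the first from the second: A + 4C = 22.
Subtracting the second from the third: A + 8C = 38.
Solving: C = 4, A = 6, then B = -2.
Hence c_{15} = 6·15 + (-2) + 4·32768 = 131160.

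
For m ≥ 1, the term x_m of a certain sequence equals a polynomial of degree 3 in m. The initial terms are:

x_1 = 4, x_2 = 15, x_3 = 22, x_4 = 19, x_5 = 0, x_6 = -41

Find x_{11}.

1st diffs: 11, 7, -3, -19, -41.
2nd diffs: -4, -10, -16, -22.
3rd diffs: -6, -6, -6 (constant).
Newton forward-difference form: x_m = 4 + 11·C(m-1,1) + (-4)·C(m-1,2) + (-6)·C(m-1,3).
At m = 11: m-1 = 10, so x_{11} = 4 + 110 - 180 - 720 = -786.

-786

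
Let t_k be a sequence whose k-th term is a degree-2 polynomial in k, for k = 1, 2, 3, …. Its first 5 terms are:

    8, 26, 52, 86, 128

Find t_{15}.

988

1st diffs: 18, 26, 34, 42.
2nd diffs: 8, 8, 8 (constant).
Newton forward-difference form: t_k = 8 + 18·C(k-1,1) + 8·C(k-1,2).
At k = 15: k-1 = 14, so t_{15} = 8 + 252 + 728 = 988.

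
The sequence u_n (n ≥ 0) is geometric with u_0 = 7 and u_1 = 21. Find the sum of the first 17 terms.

Common ratio r = 3.
u_n = 7·3^(n-0).
S = 7·(3^17 - 1)/(3 - 1) = 7·(129140163 - 1)/(2) = 451990567.

451990567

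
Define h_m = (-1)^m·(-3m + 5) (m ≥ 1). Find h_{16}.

(-1)^16 = 1; -3m + 5 at m=16 is -43; so h_{16} = -43.

-43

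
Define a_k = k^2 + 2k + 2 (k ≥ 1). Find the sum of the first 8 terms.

Over k = 1..8: Σk = 36, Σk² = 204.
Total = (1)·204 + (2)·36 + (2)·8 = 292.

292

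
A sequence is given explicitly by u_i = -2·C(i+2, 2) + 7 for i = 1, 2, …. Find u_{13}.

C(15, 2) = 105, so u_{13} = -203.

-203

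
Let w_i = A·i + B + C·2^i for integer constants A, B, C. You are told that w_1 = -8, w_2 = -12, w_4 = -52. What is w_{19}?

-2097080

Write the equations: A + B + 2C = -8; 2A + B + 4C = -12; 4A + B + 16C = -52.
Subtracting the first from the second: A + 2C = -4.
Subtracting the second from the third: 2A + 12C = -40.
Solving: C = -4, A = 4, then B = -4.
Hence w_{19} = 4·19 + (-4) + (-4)·524288 = -2097080.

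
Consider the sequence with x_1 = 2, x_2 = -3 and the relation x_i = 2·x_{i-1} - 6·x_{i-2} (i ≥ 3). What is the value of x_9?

-3168

Iterate the recurrence:
x_3 = -18, x_4 = -18, x_5 = 72, x_6 = 252, x_7 = 72, x_8 = -1368, x_9 = -3168.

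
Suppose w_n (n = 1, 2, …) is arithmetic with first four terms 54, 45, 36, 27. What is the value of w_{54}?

-423

Common difference d = -9.
w_n = 54 + (n - 1)·(-9).
w_{54} = 54 + 53·(-9) = -423.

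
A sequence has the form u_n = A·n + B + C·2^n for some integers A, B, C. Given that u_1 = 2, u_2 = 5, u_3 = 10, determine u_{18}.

262161

The three given values yield: A + B + 2C = 2; 2A + B + 4C = 5; 3A + B + 8C = 10.
Subtracting the first from the second: A + 2C = 3.
Subtracting the second from the third: A + 4C = 5.
Solving: C = 1, A = 1, then B = -1.
Therefore u_{18} = 18 + (-1) + 1·262144 = 262161.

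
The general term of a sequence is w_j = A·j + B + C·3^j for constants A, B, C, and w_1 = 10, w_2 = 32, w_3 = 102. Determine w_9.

78714

At j = 1, 2, 3: A + B + 3C = 10; 2A + B + 9C = 32; 3A + B + 27C = 102.
Subtracting the first from the second: A + 6C = 22.
Subtracting the second from the third: A + 18C = 70.
Solving: C = 4, A = -2, then B = 0.
Hence w_9 = -2·9 + 0 + 4·19683 = 78714.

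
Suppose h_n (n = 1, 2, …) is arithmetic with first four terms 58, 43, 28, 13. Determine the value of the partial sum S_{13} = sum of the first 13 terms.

Common difference d = -15.
h_n = 58 + (n - 1)·(-15).
h_{13} = -122; S = 13·(58 + (-122))/2 = -416.

-416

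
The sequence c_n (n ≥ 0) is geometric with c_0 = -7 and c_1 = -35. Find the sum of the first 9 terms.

-3417967

Common ratio r = 5.
c_n = (-7)·5^(n-0).
S = (-7)·(5^9 - 1)/(5 - 1) = (-7)·(1953125 - 1)/(4) = -3417967.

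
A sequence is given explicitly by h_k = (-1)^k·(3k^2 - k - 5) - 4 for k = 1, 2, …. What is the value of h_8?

(-1)^8 = 1; 3k^2 - k - 5 at k=8 is 179; so h_8 = 175.

175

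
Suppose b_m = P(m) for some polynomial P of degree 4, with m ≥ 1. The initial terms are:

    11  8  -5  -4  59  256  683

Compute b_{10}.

1st diffs: -3, -13, 1, 63, 197, 427.
2nd diffs: -10, 14, 62, 134, 230.
3rd diffs: 24, 48, 72, 96.
4th diffs: 24, 24, 24 (constant).
So b_m = m^4 - 6m^3 + 6m^2 + 6m + 4.
Evaluating at m = 10 gives b_{10} = 4664.

4664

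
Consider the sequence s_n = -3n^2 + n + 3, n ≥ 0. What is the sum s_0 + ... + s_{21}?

-9636

Over n = 0..21: Σn = 231, Σn² = 3311.
Total = (-3)·3311 + (1)·231 + (3)·22 = -9636.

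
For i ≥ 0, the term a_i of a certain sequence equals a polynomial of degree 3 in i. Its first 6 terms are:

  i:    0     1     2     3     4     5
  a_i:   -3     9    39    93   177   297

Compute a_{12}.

2649

1st diffs: 12, 30, 54, 84, 120.
2nd diffs: 18, 24, 30, 36.
3rd diffs: 6, 6, 6 (constant).
So a_i = i^3 + 6i^2 + 5i - 3.
Evaluating at i = 12 gives a_{12} = 2649.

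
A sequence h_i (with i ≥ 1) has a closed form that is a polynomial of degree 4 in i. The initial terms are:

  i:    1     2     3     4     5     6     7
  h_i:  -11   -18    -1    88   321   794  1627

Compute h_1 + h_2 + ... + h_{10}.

1st diffs: -7, 17, 89, 233, 473, 833.
2nd diffs: 24, 72, 144, 240, 360.
3rd diffs: 48, 72, 96, 120.
4th diffs: 24, 24, 24 (constant).
So h_i = i^4 - 2i^3 - i^2 - 5i - 4.
Continuing: 2964, 4973, 7846.
Summing i = 1..10 (10 terms) gives 18583.

18583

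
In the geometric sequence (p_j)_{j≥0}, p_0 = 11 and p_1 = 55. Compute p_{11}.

537109375

Common ratio r = 5.
p_j = 11·5^(j-0).
p_{11} = 11·5^11 = 537109375.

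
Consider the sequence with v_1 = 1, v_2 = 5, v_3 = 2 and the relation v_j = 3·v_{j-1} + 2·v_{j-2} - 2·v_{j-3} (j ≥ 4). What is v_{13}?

700368

v_4 = 14  v_5 = 36  v_6 = 132  v_7 = 440  v_8 = 1512  v_9 = 5152  v_{10} = 17600  v_{11} = 60080  v_{12} = 205136  v_{13} = 700368.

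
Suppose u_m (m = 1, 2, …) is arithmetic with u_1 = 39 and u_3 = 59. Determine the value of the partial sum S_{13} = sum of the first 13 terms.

Common difference d = (59 - 39) / (3 - 1) = 10.
u_m = 39 + (m - 1)·10.
u_{13} = 159; S = 13·(39 + 159)/2 = 1287.

1287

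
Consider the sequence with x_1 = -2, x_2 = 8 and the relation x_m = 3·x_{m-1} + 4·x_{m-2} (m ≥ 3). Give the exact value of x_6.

Compute successive terms:
x_3 = 16;  x_4 = 80;  x_5 = 304;  x_6 = 1232.
(Characteristic roots are 4 and -1.)

1232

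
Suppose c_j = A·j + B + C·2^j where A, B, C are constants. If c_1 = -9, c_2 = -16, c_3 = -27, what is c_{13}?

Write the equations: A + B + 2C = -9; 2A + B + 4C = -16; 3A + B + 8C = -27.
Subtracting the first from the second: A + 2C = -7.
Subtracting the second from the third: A + 4C = -11.
Solving: C = -2, A = -3, then B = -2.
Hence c_{13} = -3·13 + (-2) + (-2)·8192 = -16425.

-16425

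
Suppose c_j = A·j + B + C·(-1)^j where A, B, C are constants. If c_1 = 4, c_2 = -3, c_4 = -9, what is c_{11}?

Plug in j = 1, 2, 4: A + B - C = 4; 2A + B + C = -3; 4A + B + C = -9.
Subtracting the first from the second: A + 2C = -7.
Subtracting the second from the third: 2A = -6.
Solving: C = -2, A = -3, then B = 5.
So c_j = -3·j + 5 + (-2)·(-1)^j; at j=11 this is -26.

-26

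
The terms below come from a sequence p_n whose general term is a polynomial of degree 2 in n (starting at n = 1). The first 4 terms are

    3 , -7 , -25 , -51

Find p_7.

1st diffs: -10, -18, -26.
2nd diffs: -8, -8 (constant).
Newton forward-difference form: p_n = 3 + (-10)·C(n-1,1) + (-8)·C(n-1,2).
At n = 7: n-1 = 6, so p_7 = 3 - 60 - 120 = -177.

-177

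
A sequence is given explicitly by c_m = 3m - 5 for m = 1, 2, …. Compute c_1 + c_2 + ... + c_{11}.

143

Over m = 1..11: Σm = 66.
Total = (3)·66 + (-5)·11 = 143.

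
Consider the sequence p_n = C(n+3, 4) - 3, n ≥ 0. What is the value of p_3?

12

C(6, 4) = 15, so p_3 = 12.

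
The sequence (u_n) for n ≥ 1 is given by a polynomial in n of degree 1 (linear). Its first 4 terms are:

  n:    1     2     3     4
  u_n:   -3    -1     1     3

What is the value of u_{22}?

39

1st diffs: 2, 2, 2 (constant).
So u_n = 2n - 5.
Evaluating at n = 22 gives u_{22} = 39.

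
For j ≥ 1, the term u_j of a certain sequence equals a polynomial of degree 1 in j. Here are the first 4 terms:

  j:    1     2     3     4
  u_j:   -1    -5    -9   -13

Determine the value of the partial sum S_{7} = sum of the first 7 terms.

1st diffs: -4, -4, -4 (constant).
So u_j = -4j + 3.
Continuing: -17, -21, -25.
Summing j = 1..7 (7 terms) gives -91.

-91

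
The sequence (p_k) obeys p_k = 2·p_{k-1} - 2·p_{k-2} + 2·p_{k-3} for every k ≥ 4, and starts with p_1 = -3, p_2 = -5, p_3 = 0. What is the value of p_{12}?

Iterate the recurrence:
p_4 = 4  p_5 = -2  p_6 = -12  p_7 = -12  p_8 = -4  p_9 = -8  p_{10} = -32  p_{11} = -56  p_{12} = -64.

-64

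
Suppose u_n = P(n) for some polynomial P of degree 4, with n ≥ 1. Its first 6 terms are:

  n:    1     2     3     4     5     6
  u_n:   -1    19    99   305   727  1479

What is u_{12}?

22329

1st diffs: 20, 80, 206, 422, 752.
2nd diffs: 60, 126, 216, 330.
3rd diffs: 66, 90, 114.
4th diffs: 24, 24 (constant).
Newton forward-difference form: u_n = -1 + 20·C(n-1,1) + 60·C(n-1,2) + 66·C(n-1,3) + 24·C(n-1,4).
At n = 12: n-1 = 11, so u_{12} = -1 + 220 + 3300 + 10890 + 7920 = 22329.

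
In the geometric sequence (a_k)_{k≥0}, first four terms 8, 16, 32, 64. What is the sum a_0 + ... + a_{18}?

4194296

Common ratio r = 2.
a_k = 8·2^(k-0).
S = 8·(2^19 - 1)/(2 - 1) = 8·(524288 - 1)/(1) = 4194296.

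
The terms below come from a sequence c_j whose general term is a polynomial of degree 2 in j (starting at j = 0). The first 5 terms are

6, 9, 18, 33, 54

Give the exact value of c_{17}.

1st diffs: 3, 9, 15, 21.
2nd diffs: 6, 6, 6 (constant).
Newton forward-difference form: c_j = 6 + 3·C(j,1) + 6·C(j,2).
At j = 17: j = 17, so c_{17} = 6 + 51 + 816 = 873.

873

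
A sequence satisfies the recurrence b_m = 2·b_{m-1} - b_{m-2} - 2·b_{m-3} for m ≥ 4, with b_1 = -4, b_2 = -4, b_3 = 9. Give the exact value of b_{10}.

Step forward from the initial values:
b_4 = 30, b_5 = 59, b_6 = 70, b_7 = 21, b_8 = -146, b_9 = -453, b_{10} = -802.

-802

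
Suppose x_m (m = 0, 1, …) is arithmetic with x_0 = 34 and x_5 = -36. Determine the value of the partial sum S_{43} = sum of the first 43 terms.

Common difference d = (-36 - 34) / (5 - 0) = -14.
x_m = 34 + (m - 0)·(-14).
x_{42} = -554; S = 43·(34 + (-554))/2 = -11180.

-11180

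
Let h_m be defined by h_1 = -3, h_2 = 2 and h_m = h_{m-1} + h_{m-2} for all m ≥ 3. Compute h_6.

Iterate the recurrence:
h_3 = -1;  h_4 = 1;  h_5 = 0;  h_6 = 1.

1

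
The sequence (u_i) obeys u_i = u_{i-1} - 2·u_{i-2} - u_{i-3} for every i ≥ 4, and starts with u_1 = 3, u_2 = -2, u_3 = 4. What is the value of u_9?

Applying the relation repeatedly:
u_4 = 5;  u_5 = -1;  u_6 = -15;  u_7 = -18;  u_8 = 13;  u_9 = 64.

64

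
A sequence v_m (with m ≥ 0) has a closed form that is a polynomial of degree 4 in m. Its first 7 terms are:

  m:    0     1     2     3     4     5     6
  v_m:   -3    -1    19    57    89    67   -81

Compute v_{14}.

1st diffs: 2, 20, 38, 32, -22, -148.
2nd diffs: 18, 18, -6, -54, -126.
3rd diffs: 0, -24, -48, -72.
4th diffs: -24, -24, -24 (constant).
Newton forward-difference form: v_m = -3 + 2·C(m,1) + 18·C(m,2) + (-24)·C(m,4).
At m = 14: m = 14, so v_{14} = -3 + 28 + 1638 - 24024 = -22361.

-22361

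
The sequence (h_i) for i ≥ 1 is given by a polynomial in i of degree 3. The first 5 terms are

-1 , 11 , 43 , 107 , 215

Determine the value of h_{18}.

1st diffs: 12, 32, 64, 108.
2nd diffs: 20, 32, 44.
3rd diffs: 12, 12 (constant).
Newton forward-difference form: h_i = -1 + 12·C(i-1,1) + 20·C(i-1,2) + 12·C(i-1,3).
At i = 18: i-1 = 17, so h_{18} = -1 + 204 + 2720 + 8160 = 11083.

11083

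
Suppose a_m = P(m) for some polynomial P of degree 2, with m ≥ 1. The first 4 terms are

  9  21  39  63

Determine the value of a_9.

273

1st diffs: 12, 18, 24.
2nd diffs: 6, 6 (constant).
Newton forward-difference form: a_m = 9 + 12·C(m-1,1) + 6·C(m-1,2).
At m = 9: m-1 = 8, so a_9 = 9 + 96 + 168 = 273.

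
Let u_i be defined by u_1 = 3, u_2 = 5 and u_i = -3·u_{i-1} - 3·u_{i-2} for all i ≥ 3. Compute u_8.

Applying the relation repeatedly:
u_3 = -24; u_4 = 57; u_5 = -99; u_6 = 126; u_7 = -81; u_8 = -135.

-135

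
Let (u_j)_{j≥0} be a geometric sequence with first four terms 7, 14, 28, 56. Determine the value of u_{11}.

Common ratio r = 2.
u_j = 7·2^(j-0).
u_{11} = 7·2^11 = 14336.

14336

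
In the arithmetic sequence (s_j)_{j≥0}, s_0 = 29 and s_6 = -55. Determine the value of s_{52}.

Common difference d = (-55 - 29) / (6 - 0) = -14.
s_j = 29 + (j - 0)·(-14).
s_{52} = 29 + 52·(-14) = -699.

-699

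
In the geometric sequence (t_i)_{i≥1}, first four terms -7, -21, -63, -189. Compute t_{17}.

-301327047

Common ratio r = 3.
t_i = (-7)·3^(i-1).
t_{17} = (-7)·3^16 = -301327047.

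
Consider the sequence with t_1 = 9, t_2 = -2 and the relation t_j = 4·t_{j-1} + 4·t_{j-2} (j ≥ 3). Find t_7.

Step forward from the initial values:
t_3 = 28; t_4 = 104; t_5 = 528; t_6 = 2528; t_7 = 12224.

12224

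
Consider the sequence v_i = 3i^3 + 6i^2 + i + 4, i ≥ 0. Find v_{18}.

19462

v_{18} = 3·18^3 + 6·18^2 + 1·18 + 4 = 19462.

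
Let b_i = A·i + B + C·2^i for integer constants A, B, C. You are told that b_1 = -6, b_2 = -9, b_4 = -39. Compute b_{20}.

-3145671

Plug in i = 1, 2, 4: A + B + 2C = -6; 2A + B + 4C = -9; 4A + B + 16C = -39.
Subtracting the first from the second: A + 2C = -3.
Subtracting the second from the third: 2A + 12C = -30.
Solving: C = -3, A = 3, then B = -3.
Hence b_{20} = 3·20 + (-3) + (-3)·1048576 = -3145671.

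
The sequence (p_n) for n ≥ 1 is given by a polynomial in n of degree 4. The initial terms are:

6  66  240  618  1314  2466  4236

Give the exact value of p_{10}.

15234

1st diffs: 60, 174, 378, 696, 1152, 1770.
2nd diffs: 114, 204, 318, 456, 618.
3rd diffs: 90, 114, 138, 162.
4th diffs: 24, 24, 24 (constant).
Newton forward-difference form: p_n = 6 + 60·C(n-1,1) + 114·C(n-1,2) + 90·C(n-1,3) + 24·C(n-1,4).
At n = 10: n-1 = 9, so p_{10} = 6 + 540 + 4104 + 7560 + 3024 = 15234.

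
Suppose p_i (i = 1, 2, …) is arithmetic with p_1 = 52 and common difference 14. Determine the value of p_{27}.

416

p_i = 52 + (i - 1)·14.
p_{27} = 52 + 26·14 = 416.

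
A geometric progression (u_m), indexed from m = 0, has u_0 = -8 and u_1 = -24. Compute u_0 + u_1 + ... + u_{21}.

-125524238432

Common ratio r = 3.
u_m = (-8)·3^(m-0).
S = (-8)·(3^22 - 1)/(3 - 1) = (-8)·(31381059609 - 1)/(2) = -125524238432.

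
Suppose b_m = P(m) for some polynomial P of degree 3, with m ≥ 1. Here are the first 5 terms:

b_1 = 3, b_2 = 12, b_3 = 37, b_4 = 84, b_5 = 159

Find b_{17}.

1st diffs: 9, 25, 47, 75.
2nd diffs: 16, 22, 28.
3rd diffs: 6, 6 (constant).
Newton forward-difference form: b_m = 3 + 9·C(m-1,1) + 16·C(m-1,2) + 6·C(m-1,3).
At m = 17: m-1 = 16, so b_{17} = 3 + 144 + 1920 + 3360 = 5427.

5427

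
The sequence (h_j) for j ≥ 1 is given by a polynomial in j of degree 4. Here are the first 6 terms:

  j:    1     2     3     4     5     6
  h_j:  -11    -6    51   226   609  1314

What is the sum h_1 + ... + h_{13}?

93197

1st diffs: 5, 57, 175, 383, 705.
2nd diffs: 52, 118, 208, 322.
3rd diffs: 66, 90, 114.
4th diffs: 24, 24 (constant).
Newton forward-difference form: h_j = -11 + 5·C(j-1,1) + 52·C(j-1,2) + 66·C(j-1,3) + 24·C(j-1,4).
Continuing: …, 2479, 4266, 6861, 10474, …, h_{13} = 29881.
Summing j = 1..13 (13 terms) gives 93197.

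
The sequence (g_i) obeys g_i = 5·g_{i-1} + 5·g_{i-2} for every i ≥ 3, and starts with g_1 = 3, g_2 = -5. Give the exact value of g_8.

Step forward from the initial values:
g_3 = -10;  g_4 = -75;  g_5 = -425;  g_6 = -2500;  g_7 = -14625;  g_8 = -85625.

-85625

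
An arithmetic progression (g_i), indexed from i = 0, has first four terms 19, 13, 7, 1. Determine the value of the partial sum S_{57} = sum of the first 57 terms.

Common difference d = -6.
g_i = 19 + (i - 0)·(-6).
g_{56} = -317; S = 57·(19 + (-317))/2 = -8493.

-8493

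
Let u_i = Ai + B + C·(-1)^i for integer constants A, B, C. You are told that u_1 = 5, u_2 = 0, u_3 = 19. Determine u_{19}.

131

At i = 1, 2, 3: A + B - C = 5; 2A + B + C = 0; 3A + B - C = 19.
Subtracting the first from the second: A + 2C = -5.
Subtracting the second from the third: A - 2C = 19.
Solving: C = -6, A = 7, then B = -8.
So u_i = 7·i + (-8) + (-6)·(-1)^i; at i=19 this is 131.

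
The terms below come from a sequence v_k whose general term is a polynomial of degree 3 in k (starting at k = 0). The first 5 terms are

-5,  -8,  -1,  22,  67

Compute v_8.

1st diffs: -3, 7, 23, 45.
2nd diffs: 10, 16, 22.
3rd diffs: 6, 6 (constant).
Newton forward-difference form: v_k = -5 + (-3)·C(k,1) + 10·C(k,2) + 6·C(k,3).
At k = 8: k = 8, so v_8 = -5 - 24 + 280 + 336 = 587.

587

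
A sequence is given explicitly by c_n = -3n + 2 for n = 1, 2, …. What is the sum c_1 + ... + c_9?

Over n = 1..9: Σn = 45.
Total = (-3)·45 + (2)·9 = -117.

-117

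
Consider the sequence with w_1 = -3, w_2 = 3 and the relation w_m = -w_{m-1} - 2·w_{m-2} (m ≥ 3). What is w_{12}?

135

Compute successive terms:
w_3 = 3, w_4 = -9, w_5 = 3, w_6 = 15, w_7 = -21, w_8 = -9, w_9 = 51, w_{10} = -33, w_{11} = -69, w_{12} = 135.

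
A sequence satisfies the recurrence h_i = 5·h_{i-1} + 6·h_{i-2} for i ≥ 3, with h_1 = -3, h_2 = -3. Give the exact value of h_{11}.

-51828153

Step forward from the initial values:
h_3 = -33, h_4 = -183, h_5 = -1113, h_6 = -6663, h_7 = -39993, h_8 = -239943, h_9 = -1439673, h_{10} = -8638023, h_{11} = -51828153.
(Characteristic roots are 6 and -1.)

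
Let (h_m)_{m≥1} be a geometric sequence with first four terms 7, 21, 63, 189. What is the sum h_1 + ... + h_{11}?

620011

Common ratio r = 3.
h_m = 7·3^(m-1).
S = 7·(3^11 - 1)/(3 - 1) = 7·(177147 - 1)/(2) = 620011.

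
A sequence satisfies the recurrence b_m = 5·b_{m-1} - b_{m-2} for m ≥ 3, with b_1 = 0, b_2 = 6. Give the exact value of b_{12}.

Compute successive terms:
b_3 = 30; b_4 = 144; b_5 = 690; b_6 = 3306; b_7 = 15840; b_8 = 75894; b_9 = 363630; b_{10} = 1742256; b_{11} = 8347650; b_{12} = 39995994.

39995994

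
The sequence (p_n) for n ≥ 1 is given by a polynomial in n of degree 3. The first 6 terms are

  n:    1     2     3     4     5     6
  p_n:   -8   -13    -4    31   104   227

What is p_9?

1st diffs: -5, 9, 35, 73, 123.
2nd diffs: 14, 26, 38, 50.
3rd diffs: 12, 12, 12 (constant).
Newton forward-difference form: p_n = -8 + (-5)·C(n-1,1) + 14·C(n-1,2) + 12·C(n-1,3).
At n = 9: n-1 = 8, so p_9 = -8 - 40 + 392 + 672 = 1016.

1016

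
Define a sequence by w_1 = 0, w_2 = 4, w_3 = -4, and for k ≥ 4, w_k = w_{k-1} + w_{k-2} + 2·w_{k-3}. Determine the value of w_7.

0

Applying the relation repeatedly:
w_4 = 0, w_5 = 4, w_6 = -4, w_7 = 0.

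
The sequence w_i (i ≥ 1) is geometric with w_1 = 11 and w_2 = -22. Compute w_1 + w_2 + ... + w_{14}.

Common ratio r = -2.
w_i = 11·(-2)^(i-1).
S = 11·((-2)^14 - 1)/(-2 - 1) = 11·(16384 - 1)/(-3) = -60071.

-60071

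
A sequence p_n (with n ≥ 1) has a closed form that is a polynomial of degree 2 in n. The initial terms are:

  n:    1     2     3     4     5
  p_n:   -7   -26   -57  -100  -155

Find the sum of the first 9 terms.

-1755

1st diffs: -19, -31, -43, -55.
2nd diffs: -12, -12, -12 (constant).
So p_n = -6n^2 - n.
Continuing: -222, -301, -392, -495.
Summing n = 1..9 (9 terms) gives -1755.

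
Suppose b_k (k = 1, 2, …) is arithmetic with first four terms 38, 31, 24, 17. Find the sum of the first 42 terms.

Common difference d = -7.
b_k = 38 + (k - 1)·(-7).
b_{42} = -249; S = 42·(38 + (-249))/2 = -4431.

-4431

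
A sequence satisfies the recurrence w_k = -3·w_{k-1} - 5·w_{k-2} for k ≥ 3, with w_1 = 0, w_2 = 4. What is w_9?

Step forward from the initial values:
w_3 = -12, w_4 = 16, w_5 = 12, w_6 = -116, w_7 = 288, w_8 = -284, w_9 = -588.

-588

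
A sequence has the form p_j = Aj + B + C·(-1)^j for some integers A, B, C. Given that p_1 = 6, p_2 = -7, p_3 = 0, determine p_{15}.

-36

At j = 1, 2, 3: A + B - C = 6; 2A + B + C = -7; 3A + B - C = 0.
Subtracting the first from the second: A + 2C = -13.
Subtracting the second from the third: A - 2C = 7.
Solving: C = -5, A = -3, then B = 4.
Therefore p_{15} = -45 + 4 + (-5)·(-1) = -36.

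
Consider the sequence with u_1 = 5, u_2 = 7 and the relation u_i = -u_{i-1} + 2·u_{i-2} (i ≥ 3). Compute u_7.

Iterate the recurrence:
u_3 = 3, u_4 = 11, u_5 = -5, u_6 = 27, u_7 = -37.
(Characteristic roots are 1 and -2.)

-37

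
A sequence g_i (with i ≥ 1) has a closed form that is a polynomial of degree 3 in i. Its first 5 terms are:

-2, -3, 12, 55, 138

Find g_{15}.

5808

1st diffs: -1, 15, 43, 83.
2nd diffs: 16, 28, 40.
3rd diffs: 12, 12 (constant).
Newton forward-difference form: g_i = -2 + (-1)·C(i-1,1) + 16·C(i-1,2) + 12·C(i-1,3).
At i = 15: i-1 = 14, so g_{15} = -2 - 14 + 1456 + 4368 = 5808.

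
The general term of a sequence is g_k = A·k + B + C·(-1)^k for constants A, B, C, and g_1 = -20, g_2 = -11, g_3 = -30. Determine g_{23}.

Write the equations: A + B - C = -20; 2A + B + C = -11; 3A + B - C = -30.
Subtracting the first from the second: A + 2C = 9.
Subtracting the second from the third: A - 2C = -19.
Solving: C = 7, A = -5, then B = -8.
Hence g_{23} = -5·23 + (-8) + 7·(-1) = -130.

-130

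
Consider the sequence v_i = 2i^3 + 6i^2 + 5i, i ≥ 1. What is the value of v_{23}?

27623

v_{23} = 2·23^3 + 6·23^2 + 5·23 = 27623.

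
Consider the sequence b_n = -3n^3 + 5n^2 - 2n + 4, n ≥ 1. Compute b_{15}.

-9026

b_{15} = -3·15^3 + 5·15^2 - 2·15 + 4 = -9026.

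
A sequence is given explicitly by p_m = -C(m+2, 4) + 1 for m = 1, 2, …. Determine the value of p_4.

C(6, 4) = 15, so p_4 = -14.

-14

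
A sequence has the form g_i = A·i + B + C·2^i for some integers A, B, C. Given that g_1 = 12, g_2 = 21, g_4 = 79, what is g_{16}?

Plug in i = 1, 2, 4: A + B + 2C = 12; 2A + B + 4C = 21; 4A + B + 16C = 79.
Subtracting the first from the second: A + 2C = 9.
Subtracting the second from the third: 2A + 12C = 58.
Solving: C = 5, A = -1, then B = 3.
Hence g_{16} = -1·16 + 3 + 5·65536 = 327667.

327667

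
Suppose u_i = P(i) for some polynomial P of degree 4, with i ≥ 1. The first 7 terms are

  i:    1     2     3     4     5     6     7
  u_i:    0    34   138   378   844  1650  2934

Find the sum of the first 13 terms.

1st diffs: 34, 104, 240, 466, 806, 1284.
2nd diffs: 70, 136, 226, 340, 478.
3rd diffs: 66, 90, 114, 138.
4th diffs: 24, 24, 24 (constant).
So u_i = i^4 + i^3 + 4i^2 - 6.
Continuing: …, 4858, 7608, 11394, 16450, …, u_{13} = 31428.
Summing i = 1..13 (13 terms) gives 100750.

100750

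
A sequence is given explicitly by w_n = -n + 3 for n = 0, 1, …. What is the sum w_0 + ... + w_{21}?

Over n = 0..21: Σn = 231.
Total = (-1)·231 + (3)·22 = -165.

-165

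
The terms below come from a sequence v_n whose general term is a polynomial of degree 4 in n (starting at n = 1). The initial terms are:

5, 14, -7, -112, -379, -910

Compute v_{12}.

-18376

1st diffs: 9, -21, -105, -267, -531.
2nd diffs: -30, -84, -162, -264.
3rd diffs: -54, -78, -102.
4th diffs: -24, -24 (constant).
So v_n = -n^4 + n^3 + 4n^2 + 5n - 4.
Evaluating at n = 12 gives v_{12} = -18376.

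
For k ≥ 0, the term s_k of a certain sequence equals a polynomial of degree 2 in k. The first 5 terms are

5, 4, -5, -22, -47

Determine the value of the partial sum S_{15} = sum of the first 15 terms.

1st diffs: -1, -9, -17, -25.
2nd diffs: -8, -8, -8 (constant).
So s_k = -4k^2 + 3k + 5.
Continuing: …, -80, -121, -170, -227, …, s_{14} = -737.
Summing k = 0..14 (15 terms) gives -3670.

-3670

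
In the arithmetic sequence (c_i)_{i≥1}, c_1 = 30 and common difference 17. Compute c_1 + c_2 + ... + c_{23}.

4991

c_i = 30 + (i - 1)·17.
c_{23} = 404; S = 23·(30 + 404)/2 = 4991.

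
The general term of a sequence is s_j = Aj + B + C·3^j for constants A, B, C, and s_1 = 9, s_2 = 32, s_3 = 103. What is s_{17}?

516560633

Write the equations: A + B + 3C = 9; 2A + B + 9C = 32; 3A + B + 27C = 103.
Subtracting the first from the second: A + 6C = 23.
Subtracting the second from the third: A + 18C = 71.
Solving: C = 4, A = -1, then B = -2.
Hence s_{17} = -1·17 + (-2) + 4·129140163 = 516560633.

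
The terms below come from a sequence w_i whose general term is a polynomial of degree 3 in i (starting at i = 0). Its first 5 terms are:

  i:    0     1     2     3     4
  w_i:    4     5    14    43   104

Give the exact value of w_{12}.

1st diffs: 1, 9, 29, 61.
2nd diffs: 8, 20, 32.
3rd diffs: 12, 12 (constant).
Newton forward-difference form: w_i = 4 + 1·C(i,1) + 8·C(i,2) + 12·C(i,3).
At i = 12: i = 12, so w_{12} = 4 + 12 + 528 + 2640 = 3184.

3184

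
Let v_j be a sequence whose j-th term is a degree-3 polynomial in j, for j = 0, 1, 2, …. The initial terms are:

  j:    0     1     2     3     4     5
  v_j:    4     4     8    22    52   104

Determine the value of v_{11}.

1214

1st diffs: 0, 4, 14, 30, 52.
2nd diffs: 4, 10, 16, 22.
3rd diffs: 6, 6, 6 (constant).
Newton forward-difference form: v_j = 4 + 4·C(j,2) + 6·C(j,3).
At j = 11: j = 11, so v_{11} = 4 + 220 + 990 = 1214.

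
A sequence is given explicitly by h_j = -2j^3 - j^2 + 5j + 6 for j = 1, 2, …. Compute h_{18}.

-11892

h_{18} = -2·18^3 - 1·18^2 + 5·18 + 6 = -11892.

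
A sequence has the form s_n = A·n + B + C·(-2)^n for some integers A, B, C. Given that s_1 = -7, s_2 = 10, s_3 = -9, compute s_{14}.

At n = 1, 2, 3: A + B - 2C = -7; 2A + B + 4C = 10; 3A + B - 8C = -9.
Subtracting the first from the second: A + 6C = 17.
Subtracting the second from the third: A - 12C = -19.
Solving: C = 2, A = 5, then B = -8.
So s_n = 5·n + (-8) + 2·(-2)^n; at n=14 this is 32830.

32830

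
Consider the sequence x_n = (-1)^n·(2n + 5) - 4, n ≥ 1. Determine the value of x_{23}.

-55

(-1)^23 = -1; 2n + 5 at n=23 is 51; so x_{23} = -55.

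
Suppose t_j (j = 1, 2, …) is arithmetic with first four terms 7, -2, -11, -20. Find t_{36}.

Common difference d = -9.
t_j = 7 + (j - 1)·(-9).
t_{36} = 7 + 35·(-9) = -308.

-308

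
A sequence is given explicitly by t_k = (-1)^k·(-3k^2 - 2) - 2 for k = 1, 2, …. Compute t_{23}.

(-1)^23 = -1; -3k^2 - 2 at k=23 is -1589; so t_{23} = 1587.

1587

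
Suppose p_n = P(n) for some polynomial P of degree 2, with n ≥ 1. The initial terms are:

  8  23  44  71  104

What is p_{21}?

1st diffs: 15, 21, 27, 33.
2nd diffs: 6, 6, 6 (constant).
Newton forward-difference form: p_n = 8 + 15·C(n-1,1) + 6·C(n-1,2).
At n = 21: n-1 = 20, so p_{21} = 8 + 300 + 1140 = 1448.

1448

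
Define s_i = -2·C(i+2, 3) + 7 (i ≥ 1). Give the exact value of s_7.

-161

C(9, 3) = 84, so s_7 = -161.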